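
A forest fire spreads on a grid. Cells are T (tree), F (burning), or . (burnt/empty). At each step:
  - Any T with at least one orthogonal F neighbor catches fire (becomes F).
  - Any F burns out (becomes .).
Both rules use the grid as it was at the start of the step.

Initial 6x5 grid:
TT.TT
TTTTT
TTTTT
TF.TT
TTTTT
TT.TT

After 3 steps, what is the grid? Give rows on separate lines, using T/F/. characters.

Step 1: 3 trees catch fire, 1 burn out
  TT.TT
  TTTTT
  TFTTT
  F..TT
  TFTTT
  TT.TT
Step 2: 6 trees catch fire, 3 burn out
  TT.TT
  TFTTT
  F.FTT
  ...TT
  F.FTT
  TF.TT
Step 3: 6 trees catch fire, 6 burn out
  TF.TT
  F.FTT
  ...FT
  ...TT
  ...FT
  F..TT

TF.TT
F.FTT
...FT
...TT
...FT
F..TT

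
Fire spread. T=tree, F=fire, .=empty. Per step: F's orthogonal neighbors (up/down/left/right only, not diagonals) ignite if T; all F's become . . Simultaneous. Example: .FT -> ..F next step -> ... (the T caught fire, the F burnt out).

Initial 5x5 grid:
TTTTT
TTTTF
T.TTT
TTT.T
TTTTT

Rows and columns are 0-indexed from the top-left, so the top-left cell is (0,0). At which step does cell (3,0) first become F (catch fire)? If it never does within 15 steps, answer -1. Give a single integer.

Step 1: cell (3,0)='T' (+3 fires, +1 burnt)
Step 2: cell (3,0)='T' (+4 fires, +3 burnt)
Step 3: cell (3,0)='T' (+4 fires, +4 burnt)
Step 4: cell (3,0)='T' (+4 fires, +4 burnt)
Step 5: cell (3,0)='T' (+4 fires, +4 burnt)
Step 6: cell (3,0)='F' (+2 fires, +4 burnt)
  -> target ignites at step 6
Step 7: cell (3,0)='.' (+1 fires, +2 burnt)
Step 8: cell (3,0)='.' (+0 fires, +1 burnt)
  fire out at step 8

6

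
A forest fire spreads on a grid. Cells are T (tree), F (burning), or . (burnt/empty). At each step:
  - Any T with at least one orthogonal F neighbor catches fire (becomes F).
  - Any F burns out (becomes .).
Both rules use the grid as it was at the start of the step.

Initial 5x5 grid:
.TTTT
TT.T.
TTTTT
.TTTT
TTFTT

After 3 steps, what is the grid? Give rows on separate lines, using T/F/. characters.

Step 1: 3 trees catch fire, 1 burn out
  .TTTT
  TT.T.
  TTTTT
  .TFTT
  TF.FT
Step 2: 5 trees catch fire, 3 burn out
  .TTTT
  TT.T.
  TTFTT
  .F.FT
  F...F
Step 3: 3 trees catch fire, 5 burn out
  .TTTT
  TT.T.
  TF.FT
  ....F
  .....

.TTTT
TT.T.
TF.FT
....F
.....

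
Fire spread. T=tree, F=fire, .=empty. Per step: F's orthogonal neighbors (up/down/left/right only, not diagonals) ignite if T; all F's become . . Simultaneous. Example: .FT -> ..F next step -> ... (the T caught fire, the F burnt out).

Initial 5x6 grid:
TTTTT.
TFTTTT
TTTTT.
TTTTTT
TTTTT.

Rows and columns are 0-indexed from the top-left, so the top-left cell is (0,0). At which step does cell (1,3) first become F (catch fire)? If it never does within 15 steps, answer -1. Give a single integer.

Step 1: cell (1,3)='T' (+4 fires, +1 burnt)
Step 2: cell (1,3)='F' (+6 fires, +4 burnt)
  -> target ignites at step 2
Step 3: cell (1,3)='.' (+6 fires, +6 burnt)
Step 4: cell (1,3)='.' (+6 fires, +6 burnt)
Step 5: cell (1,3)='.' (+2 fires, +6 burnt)
Step 6: cell (1,3)='.' (+2 fires, +2 burnt)
Step 7: cell (1,3)='.' (+0 fires, +2 burnt)
  fire out at step 7

2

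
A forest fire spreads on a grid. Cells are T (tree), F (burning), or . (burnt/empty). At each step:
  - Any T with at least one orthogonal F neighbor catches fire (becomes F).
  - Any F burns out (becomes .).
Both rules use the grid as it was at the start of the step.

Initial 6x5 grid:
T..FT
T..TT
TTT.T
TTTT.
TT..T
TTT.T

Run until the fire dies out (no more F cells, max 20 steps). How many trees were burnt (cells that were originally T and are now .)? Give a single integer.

Answer: 4

Derivation:
Step 1: +2 fires, +1 burnt (F count now 2)
Step 2: +1 fires, +2 burnt (F count now 1)
Step 3: +1 fires, +1 burnt (F count now 1)
Step 4: +0 fires, +1 burnt (F count now 0)
Fire out after step 4
Initially T: 20, now '.': 14
Total burnt (originally-T cells now '.'): 4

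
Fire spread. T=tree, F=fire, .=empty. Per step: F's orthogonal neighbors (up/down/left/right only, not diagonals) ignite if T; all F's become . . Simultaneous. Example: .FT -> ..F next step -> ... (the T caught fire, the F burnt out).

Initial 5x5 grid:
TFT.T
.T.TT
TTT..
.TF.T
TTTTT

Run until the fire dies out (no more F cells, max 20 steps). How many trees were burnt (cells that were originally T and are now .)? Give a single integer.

Step 1: +6 fires, +2 burnt (F count now 6)
Step 2: +3 fires, +6 burnt (F count now 3)
Step 3: +3 fires, +3 burnt (F count now 3)
Step 4: +1 fires, +3 burnt (F count now 1)
Step 5: +0 fires, +1 burnt (F count now 0)
Fire out after step 5
Initially T: 16, now '.': 22
Total burnt (originally-T cells now '.'): 13

Answer: 13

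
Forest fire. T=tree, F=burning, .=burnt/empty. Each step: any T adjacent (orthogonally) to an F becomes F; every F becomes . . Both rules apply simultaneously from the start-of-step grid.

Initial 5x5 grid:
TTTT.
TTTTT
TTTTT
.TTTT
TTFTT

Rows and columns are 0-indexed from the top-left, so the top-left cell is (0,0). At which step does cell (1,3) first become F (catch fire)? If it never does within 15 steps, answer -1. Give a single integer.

Step 1: cell (1,3)='T' (+3 fires, +1 burnt)
Step 2: cell (1,3)='T' (+5 fires, +3 burnt)
Step 3: cell (1,3)='T' (+4 fires, +5 burnt)
Step 4: cell (1,3)='F' (+5 fires, +4 burnt)
  -> target ignites at step 4
Step 5: cell (1,3)='.' (+4 fires, +5 burnt)
Step 6: cell (1,3)='.' (+1 fires, +4 burnt)
Step 7: cell (1,3)='.' (+0 fires, +1 burnt)
  fire out at step 7

4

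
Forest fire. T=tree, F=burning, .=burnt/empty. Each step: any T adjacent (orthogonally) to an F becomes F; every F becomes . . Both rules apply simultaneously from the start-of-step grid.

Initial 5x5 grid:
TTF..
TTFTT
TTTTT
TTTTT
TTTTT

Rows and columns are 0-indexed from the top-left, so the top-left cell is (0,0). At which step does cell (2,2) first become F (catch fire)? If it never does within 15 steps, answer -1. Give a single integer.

Step 1: cell (2,2)='F' (+4 fires, +2 burnt)
  -> target ignites at step 1
Step 2: cell (2,2)='.' (+6 fires, +4 burnt)
Step 3: cell (2,2)='.' (+5 fires, +6 burnt)
Step 4: cell (2,2)='.' (+4 fires, +5 burnt)
Step 5: cell (2,2)='.' (+2 fires, +4 burnt)
Step 6: cell (2,2)='.' (+0 fires, +2 burnt)
  fire out at step 6

1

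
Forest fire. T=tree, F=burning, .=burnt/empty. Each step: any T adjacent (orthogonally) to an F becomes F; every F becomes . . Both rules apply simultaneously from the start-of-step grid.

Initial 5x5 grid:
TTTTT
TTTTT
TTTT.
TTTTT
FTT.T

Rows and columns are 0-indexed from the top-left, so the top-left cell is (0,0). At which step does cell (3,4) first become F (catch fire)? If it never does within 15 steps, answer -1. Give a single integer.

Step 1: cell (3,4)='T' (+2 fires, +1 burnt)
Step 2: cell (3,4)='T' (+3 fires, +2 burnt)
Step 3: cell (3,4)='T' (+3 fires, +3 burnt)
Step 4: cell (3,4)='T' (+4 fires, +3 burnt)
Step 5: cell (3,4)='F' (+4 fires, +4 burnt)
  -> target ignites at step 5
Step 6: cell (3,4)='.' (+3 fires, +4 burnt)
Step 7: cell (3,4)='.' (+2 fires, +3 burnt)
Step 8: cell (3,4)='.' (+1 fires, +2 burnt)
Step 9: cell (3,4)='.' (+0 fires, +1 burnt)
  fire out at step 9

5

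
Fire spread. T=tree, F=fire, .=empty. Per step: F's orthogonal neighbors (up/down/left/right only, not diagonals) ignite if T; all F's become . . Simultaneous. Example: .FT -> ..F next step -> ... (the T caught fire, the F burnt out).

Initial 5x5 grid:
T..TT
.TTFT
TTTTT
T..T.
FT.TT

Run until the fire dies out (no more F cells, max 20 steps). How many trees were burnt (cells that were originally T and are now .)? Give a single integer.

Step 1: +6 fires, +2 burnt (F count now 6)
Step 2: +6 fires, +6 burnt (F count now 6)
Step 3: +2 fires, +6 burnt (F count now 2)
Step 4: +1 fires, +2 burnt (F count now 1)
Step 5: +0 fires, +1 burnt (F count now 0)
Fire out after step 5
Initially T: 16, now '.': 24
Total burnt (originally-T cells now '.'): 15

Answer: 15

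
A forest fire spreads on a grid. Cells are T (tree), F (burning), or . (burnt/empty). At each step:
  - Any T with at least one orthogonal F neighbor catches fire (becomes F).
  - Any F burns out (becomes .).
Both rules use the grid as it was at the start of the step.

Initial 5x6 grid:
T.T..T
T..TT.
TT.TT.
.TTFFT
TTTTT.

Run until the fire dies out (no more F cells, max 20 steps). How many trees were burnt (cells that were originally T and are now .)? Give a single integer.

Answer: 16

Derivation:
Step 1: +6 fires, +2 burnt (F count now 6)
Step 2: +4 fires, +6 burnt (F count now 4)
Step 3: +2 fires, +4 burnt (F count now 2)
Step 4: +2 fires, +2 burnt (F count now 2)
Step 5: +1 fires, +2 burnt (F count now 1)
Step 6: +1 fires, +1 burnt (F count now 1)
Step 7: +0 fires, +1 burnt (F count now 0)
Fire out after step 7
Initially T: 18, now '.': 28
Total burnt (originally-T cells now '.'): 16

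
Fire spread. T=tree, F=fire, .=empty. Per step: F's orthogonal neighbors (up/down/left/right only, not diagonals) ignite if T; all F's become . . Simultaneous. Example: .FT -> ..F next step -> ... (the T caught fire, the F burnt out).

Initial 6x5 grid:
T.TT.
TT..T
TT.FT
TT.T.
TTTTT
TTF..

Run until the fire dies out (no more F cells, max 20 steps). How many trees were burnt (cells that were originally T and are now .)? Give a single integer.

Step 1: +4 fires, +2 burnt (F count now 4)
Step 2: +4 fires, +4 burnt (F count now 4)
Step 3: +3 fires, +4 burnt (F count now 3)
Step 4: +2 fires, +3 burnt (F count now 2)
Step 5: +2 fires, +2 burnt (F count now 2)
Step 6: +1 fires, +2 burnt (F count now 1)
Step 7: +1 fires, +1 burnt (F count now 1)
Step 8: +0 fires, +1 burnt (F count now 0)
Fire out after step 8
Initially T: 19, now '.': 28
Total burnt (originally-T cells now '.'): 17

Answer: 17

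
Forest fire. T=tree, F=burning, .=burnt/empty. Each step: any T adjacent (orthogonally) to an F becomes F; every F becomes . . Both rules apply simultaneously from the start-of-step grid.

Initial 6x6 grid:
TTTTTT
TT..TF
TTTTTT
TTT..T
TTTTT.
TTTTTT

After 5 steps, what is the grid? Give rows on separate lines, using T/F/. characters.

Step 1: 3 trees catch fire, 1 burn out
  TTTTTF
  TT..F.
  TTTTTF
  TTT..T
  TTTTT.
  TTTTTT
Step 2: 3 trees catch fire, 3 burn out
  TTTTF.
  TT....
  TTTTF.
  TTT..F
  TTTTT.
  TTTTTT
Step 3: 2 trees catch fire, 3 burn out
  TTTF..
  TT....
  TTTF..
  TTT...
  TTTTT.
  TTTTTT
Step 4: 2 trees catch fire, 2 burn out
  TTF...
  TT....
  TTF...
  TTT...
  TTTTT.
  TTTTTT
Step 5: 3 trees catch fire, 2 burn out
  TF....
  TT....
  TF....
  TTF...
  TTTTT.
  TTTTTT

TF....
TT....
TF....
TTF...
TTTTT.
TTTTTT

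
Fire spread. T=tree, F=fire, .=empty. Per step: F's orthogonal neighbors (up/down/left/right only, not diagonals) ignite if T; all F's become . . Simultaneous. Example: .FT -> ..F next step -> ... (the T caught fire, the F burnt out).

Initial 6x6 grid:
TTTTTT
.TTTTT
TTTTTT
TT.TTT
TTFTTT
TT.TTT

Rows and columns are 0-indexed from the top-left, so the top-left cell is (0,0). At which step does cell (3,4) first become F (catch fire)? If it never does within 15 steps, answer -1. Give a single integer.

Step 1: cell (3,4)='T' (+2 fires, +1 burnt)
Step 2: cell (3,4)='T' (+6 fires, +2 burnt)
Step 3: cell (3,4)='F' (+7 fires, +6 burnt)
  -> target ignites at step 3
Step 4: cell (3,4)='.' (+7 fires, +7 burnt)
Step 5: cell (3,4)='.' (+5 fires, +7 burnt)
Step 6: cell (3,4)='.' (+4 fires, +5 burnt)
Step 7: cell (3,4)='.' (+1 fires, +4 burnt)
Step 8: cell (3,4)='.' (+0 fires, +1 burnt)
  fire out at step 8

3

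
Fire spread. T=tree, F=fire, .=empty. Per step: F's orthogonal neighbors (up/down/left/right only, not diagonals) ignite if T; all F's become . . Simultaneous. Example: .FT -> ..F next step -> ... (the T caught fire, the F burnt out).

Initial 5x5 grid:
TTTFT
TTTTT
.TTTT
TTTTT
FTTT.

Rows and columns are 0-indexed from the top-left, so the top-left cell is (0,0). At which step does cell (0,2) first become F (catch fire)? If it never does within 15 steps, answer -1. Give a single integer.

Step 1: cell (0,2)='F' (+5 fires, +2 burnt)
  -> target ignites at step 1
Step 2: cell (0,2)='.' (+6 fires, +5 burnt)
Step 3: cell (0,2)='.' (+8 fires, +6 burnt)
Step 4: cell (0,2)='.' (+2 fires, +8 burnt)
Step 5: cell (0,2)='.' (+0 fires, +2 burnt)
  fire out at step 5

1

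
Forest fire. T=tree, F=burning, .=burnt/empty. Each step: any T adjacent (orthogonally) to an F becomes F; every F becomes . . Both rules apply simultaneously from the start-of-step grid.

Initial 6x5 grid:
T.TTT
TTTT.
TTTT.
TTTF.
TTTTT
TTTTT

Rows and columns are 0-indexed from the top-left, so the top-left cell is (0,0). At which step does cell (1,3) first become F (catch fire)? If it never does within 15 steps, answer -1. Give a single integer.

Step 1: cell (1,3)='T' (+3 fires, +1 burnt)
Step 2: cell (1,3)='F' (+6 fires, +3 burnt)
  -> target ignites at step 2
Step 3: cell (1,3)='.' (+7 fires, +6 burnt)
Step 4: cell (1,3)='.' (+6 fires, +7 burnt)
Step 5: cell (1,3)='.' (+2 fires, +6 burnt)
Step 6: cell (1,3)='.' (+1 fires, +2 burnt)
Step 7: cell (1,3)='.' (+0 fires, +1 burnt)
  fire out at step 7

2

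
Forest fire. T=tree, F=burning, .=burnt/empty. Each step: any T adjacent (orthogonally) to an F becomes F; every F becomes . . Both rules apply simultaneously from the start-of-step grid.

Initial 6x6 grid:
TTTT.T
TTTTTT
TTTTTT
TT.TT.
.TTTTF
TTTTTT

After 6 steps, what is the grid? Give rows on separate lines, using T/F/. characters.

Step 1: 2 trees catch fire, 1 burn out
  TTTT.T
  TTTTTT
  TTTTTT
  TT.TT.
  .TTTF.
  TTTTTF
Step 2: 3 trees catch fire, 2 burn out
  TTTT.T
  TTTTTT
  TTTTTT
  TT.TF.
  .TTF..
  TTTTF.
Step 3: 4 trees catch fire, 3 burn out
  TTTT.T
  TTTTTT
  TTTTFT
  TT.F..
  .TF...
  TTTF..
Step 4: 5 trees catch fire, 4 burn out
  TTTT.T
  TTTTFT
  TTTF.F
  TT....
  .F....
  TTF...
Step 5: 5 trees catch fire, 5 burn out
  TTTT.T
  TTTF.F
  TTF...
  TF....
  ......
  TF....
Step 6: 6 trees catch fire, 5 burn out
  TTTF.F
  TTF...
  TF....
  F.....
  ......
  F.....

TTTF.F
TTF...
TF....
F.....
......
F.....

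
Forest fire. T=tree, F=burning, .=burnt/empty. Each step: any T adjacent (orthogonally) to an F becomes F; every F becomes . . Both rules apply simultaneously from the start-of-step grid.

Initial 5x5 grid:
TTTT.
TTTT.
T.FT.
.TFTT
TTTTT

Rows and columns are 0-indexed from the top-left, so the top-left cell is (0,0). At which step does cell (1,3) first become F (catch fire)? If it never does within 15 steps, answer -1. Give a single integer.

Step 1: cell (1,3)='T' (+5 fires, +2 burnt)
Step 2: cell (1,3)='F' (+6 fires, +5 burnt)
  -> target ignites at step 2
Step 3: cell (1,3)='.' (+5 fires, +6 burnt)
Step 4: cell (1,3)='.' (+2 fires, +5 burnt)
Step 5: cell (1,3)='.' (+0 fires, +2 burnt)
  fire out at step 5

2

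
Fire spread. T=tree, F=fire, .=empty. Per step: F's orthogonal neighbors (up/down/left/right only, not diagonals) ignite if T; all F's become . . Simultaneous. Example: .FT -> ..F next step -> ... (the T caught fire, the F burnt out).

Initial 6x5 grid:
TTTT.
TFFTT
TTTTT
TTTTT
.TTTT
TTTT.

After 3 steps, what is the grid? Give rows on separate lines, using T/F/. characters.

Step 1: 6 trees catch fire, 2 burn out
  TFFT.
  F..FT
  TFFTT
  TTTTT
  .TTTT
  TTTT.
Step 2: 7 trees catch fire, 6 burn out
  F..F.
  ....F
  F..FT
  TFFTT
  .TTTT
  TTTT.
Step 3: 5 trees catch fire, 7 burn out
  .....
  .....
  ....F
  F..FT
  .FFTT
  TTTT.

.....
.....
....F
F..FT
.FFTT
TTTT.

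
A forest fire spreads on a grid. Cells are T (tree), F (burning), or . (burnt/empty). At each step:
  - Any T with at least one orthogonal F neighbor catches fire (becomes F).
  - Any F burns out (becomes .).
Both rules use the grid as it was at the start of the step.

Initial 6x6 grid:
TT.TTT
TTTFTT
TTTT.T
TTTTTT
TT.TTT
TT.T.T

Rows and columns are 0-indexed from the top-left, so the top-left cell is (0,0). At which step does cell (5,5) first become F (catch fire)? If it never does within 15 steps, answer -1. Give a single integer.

Step 1: cell (5,5)='T' (+4 fires, +1 burnt)
Step 2: cell (5,5)='T' (+5 fires, +4 burnt)
Step 3: cell (5,5)='T' (+8 fires, +5 burnt)
Step 4: cell (5,5)='T' (+6 fires, +8 burnt)
Step 5: cell (5,5)='T' (+3 fires, +6 burnt)
Step 6: cell (5,5)='F' (+3 fires, +3 burnt)
  -> target ignites at step 6
Step 7: cell (5,5)='.' (+1 fires, +3 burnt)
Step 8: cell (5,5)='.' (+0 fires, +1 burnt)
  fire out at step 8

6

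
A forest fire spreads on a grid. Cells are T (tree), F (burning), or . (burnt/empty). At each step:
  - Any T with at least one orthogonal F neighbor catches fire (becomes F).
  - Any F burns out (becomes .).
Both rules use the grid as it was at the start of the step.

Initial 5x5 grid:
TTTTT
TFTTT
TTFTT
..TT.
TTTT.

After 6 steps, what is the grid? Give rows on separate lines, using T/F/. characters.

Step 1: 6 trees catch fire, 2 burn out
  TFTTT
  F.FTT
  TF.FT
  ..FT.
  TTTT.
Step 2: 7 trees catch fire, 6 burn out
  F.FTT
  ...FT
  F...F
  ...F.
  TTFT.
Step 3: 4 trees catch fire, 7 burn out
  ...FT
  ....F
  .....
  .....
  TF.F.
Step 4: 2 trees catch fire, 4 burn out
  ....F
  .....
  .....
  .....
  F....
Step 5: 0 trees catch fire, 2 burn out
  .....
  .....
  .....
  .....
  .....
Step 6: 0 trees catch fire, 0 burn out
  .....
  .....
  .....
  .....
  .....

.....
.....
.....
.....
.....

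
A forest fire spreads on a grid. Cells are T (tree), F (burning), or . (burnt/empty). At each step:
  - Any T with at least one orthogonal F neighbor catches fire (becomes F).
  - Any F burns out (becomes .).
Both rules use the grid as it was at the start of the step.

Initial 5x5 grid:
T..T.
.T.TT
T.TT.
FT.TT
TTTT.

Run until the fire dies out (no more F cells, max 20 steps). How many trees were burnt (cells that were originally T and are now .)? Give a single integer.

Step 1: +3 fires, +1 burnt (F count now 3)
Step 2: +1 fires, +3 burnt (F count now 1)
Step 3: +1 fires, +1 burnt (F count now 1)
Step 4: +1 fires, +1 burnt (F count now 1)
Step 5: +1 fires, +1 burnt (F count now 1)
Step 6: +2 fires, +1 burnt (F count now 2)
Step 7: +2 fires, +2 burnt (F count now 2)
Step 8: +2 fires, +2 burnt (F count now 2)
Step 9: +0 fires, +2 burnt (F count now 0)
Fire out after step 9
Initially T: 15, now '.': 23
Total burnt (originally-T cells now '.'): 13

Answer: 13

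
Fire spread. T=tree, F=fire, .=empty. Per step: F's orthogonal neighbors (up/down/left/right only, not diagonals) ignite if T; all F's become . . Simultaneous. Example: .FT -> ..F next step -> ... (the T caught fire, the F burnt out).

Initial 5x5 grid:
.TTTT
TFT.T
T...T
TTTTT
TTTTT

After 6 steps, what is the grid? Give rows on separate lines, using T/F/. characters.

Step 1: 3 trees catch fire, 1 burn out
  .FTTT
  F.F.T
  T...T
  TTTTT
  TTTTT
Step 2: 2 trees catch fire, 3 burn out
  ..FTT
  ....T
  F...T
  TTTTT
  TTTTT
Step 3: 2 trees catch fire, 2 burn out
  ...FT
  ....T
  ....T
  FTTTT
  TTTTT
Step 4: 3 trees catch fire, 2 burn out
  ....F
  ....T
  ....T
  .FTTT
  FTTTT
Step 5: 3 trees catch fire, 3 burn out
  .....
  ....F
  ....T
  ..FTT
  .FTTT
Step 6: 3 trees catch fire, 3 burn out
  .....
  .....
  ....F
  ...FT
  ..FTT

.....
.....
....F
...FT
..FTT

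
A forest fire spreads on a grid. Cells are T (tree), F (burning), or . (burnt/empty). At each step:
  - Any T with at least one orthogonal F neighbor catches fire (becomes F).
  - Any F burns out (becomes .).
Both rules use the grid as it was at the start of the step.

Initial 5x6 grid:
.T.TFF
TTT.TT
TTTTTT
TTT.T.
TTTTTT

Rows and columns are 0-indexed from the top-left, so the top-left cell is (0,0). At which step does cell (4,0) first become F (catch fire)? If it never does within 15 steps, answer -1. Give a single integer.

Step 1: cell (4,0)='T' (+3 fires, +2 burnt)
Step 2: cell (4,0)='T' (+2 fires, +3 burnt)
Step 3: cell (4,0)='T' (+2 fires, +2 burnt)
Step 4: cell (4,0)='T' (+2 fires, +2 burnt)
Step 5: cell (4,0)='T' (+5 fires, +2 burnt)
Step 6: cell (4,0)='T' (+4 fires, +5 burnt)
Step 7: cell (4,0)='T' (+4 fires, +4 burnt)
Step 8: cell (4,0)='F' (+1 fires, +4 burnt)
  -> target ignites at step 8
Step 9: cell (4,0)='.' (+0 fires, +1 burnt)
  fire out at step 9

8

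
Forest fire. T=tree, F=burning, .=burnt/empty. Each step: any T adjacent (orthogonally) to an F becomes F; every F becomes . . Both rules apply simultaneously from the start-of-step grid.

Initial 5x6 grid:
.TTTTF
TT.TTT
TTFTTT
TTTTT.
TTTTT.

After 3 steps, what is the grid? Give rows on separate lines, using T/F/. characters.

Step 1: 5 trees catch fire, 2 burn out
  .TTTF.
  TT.TTF
  TF.FTT
  TTFTT.
  TTTTT.
Step 2: 10 trees catch fire, 5 burn out
  .TTF..
  TF.FF.
  F...FF
  TF.FT.
  TTFTT.
Step 3: 7 trees catch fire, 10 burn out
  .FF...
  F.....
  ......
  F...F.
  TF.FT.

.FF...
F.....
......
F...F.
TF.FT.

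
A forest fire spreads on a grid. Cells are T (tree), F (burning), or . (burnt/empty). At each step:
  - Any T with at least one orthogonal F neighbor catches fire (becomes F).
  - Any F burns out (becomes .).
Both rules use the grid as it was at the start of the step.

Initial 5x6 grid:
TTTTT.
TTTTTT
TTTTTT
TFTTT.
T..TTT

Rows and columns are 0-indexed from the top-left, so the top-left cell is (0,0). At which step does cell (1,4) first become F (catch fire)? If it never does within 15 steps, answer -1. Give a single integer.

Step 1: cell (1,4)='T' (+3 fires, +1 burnt)
Step 2: cell (1,4)='T' (+5 fires, +3 burnt)
Step 3: cell (1,4)='T' (+6 fires, +5 burnt)
Step 4: cell (1,4)='T' (+5 fires, +6 burnt)
Step 5: cell (1,4)='F' (+4 fires, +5 burnt)
  -> target ignites at step 5
Step 6: cell (1,4)='.' (+2 fires, +4 burnt)
Step 7: cell (1,4)='.' (+0 fires, +2 burnt)
  fire out at step 7

5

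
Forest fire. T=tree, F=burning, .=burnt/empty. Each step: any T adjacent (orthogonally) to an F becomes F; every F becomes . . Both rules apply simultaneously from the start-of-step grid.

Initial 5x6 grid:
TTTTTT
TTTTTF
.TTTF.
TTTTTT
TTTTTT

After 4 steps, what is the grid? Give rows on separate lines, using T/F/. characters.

Step 1: 4 trees catch fire, 2 burn out
  TTTTTF
  TTTTF.
  .TTF..
  TTTTFT
  TTTTTT
Step 2: 6 trees catch fire, 4 burn out
  TTTTF.
  TTTF..
  .TF...
  TTTF.F
  TTTTFT
Step 3: 6 trees catch fire, 6 burn out
  TTTF..
  TTF...
  .F....
  TTF...
  TTTF.F
Step 4: 4 trees catch fire, 6 burn out
  TTF...
  TF....
  ......
  TF....
  TTF...

TTF...
TF....
......
TF....
TTF...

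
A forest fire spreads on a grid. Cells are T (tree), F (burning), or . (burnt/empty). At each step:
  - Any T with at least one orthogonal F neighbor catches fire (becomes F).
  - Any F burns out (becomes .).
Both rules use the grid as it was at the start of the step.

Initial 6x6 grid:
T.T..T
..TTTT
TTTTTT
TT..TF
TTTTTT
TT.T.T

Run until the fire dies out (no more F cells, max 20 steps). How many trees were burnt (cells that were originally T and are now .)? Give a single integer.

Answer: 25

Derivation:
Step 1: +3 fires, +1 burnt (F count now 3)
Step 2: +4 fires, +3 burnt (F count now 4)
Step 3: +4 fires, +4 burnt (F count now 4)
Step 4: +4 fires, +4 burnt (F count now 4)
Step 5: +3 fires, +4 burnt (F count now 3)
Step 6: +5 fires, +3 burnt (F count now 5)
Step 7: +2 fires, +5 burnt (F count now 2)
Step 8: +0 fires, +2 burnt (F count now 0)
Fire out after step 8
Initially T: 26, now '.': 35
Total burnt (originally-T cells now '.'): 25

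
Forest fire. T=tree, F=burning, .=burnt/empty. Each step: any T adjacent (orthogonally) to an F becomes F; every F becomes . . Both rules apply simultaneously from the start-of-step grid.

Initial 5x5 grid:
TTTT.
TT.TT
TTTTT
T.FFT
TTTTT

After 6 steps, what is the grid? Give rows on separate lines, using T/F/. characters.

Step 1: 5 trees catch fire, 2 burn out
  TTTT.
  TT.TT
  TTFFT
  T...F
  TTFFT
Step 2: 5 trees catch fire, 5 burn out
  TTTT.
  TT.FT
  TF..F
  T....
  TF..F
Step 3: 5 trees catch fire, 5 burn out
  TTTF.
  TF..F
  F....
  T....
  F....
Step 4: 4 trees catch fire, 5 burn out
  TFF..
  F....
  .....
  F....
  .....
Step 5: 1 trees catch fire, 4 burn out
  F....
  .....
  .....
  .....
  .....
Step 6: 0 trees catch fire, 1 burn out
  .....
  .....
  .....
  .....
  .....

.....
.....
.....
.....
.....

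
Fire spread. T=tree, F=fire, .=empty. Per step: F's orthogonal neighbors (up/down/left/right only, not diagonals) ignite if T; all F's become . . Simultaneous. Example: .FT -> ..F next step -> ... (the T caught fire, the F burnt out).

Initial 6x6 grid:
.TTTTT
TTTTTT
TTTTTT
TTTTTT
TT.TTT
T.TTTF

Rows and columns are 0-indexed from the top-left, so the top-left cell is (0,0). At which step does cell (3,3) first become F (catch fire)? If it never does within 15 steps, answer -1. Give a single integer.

Step 1: cell (3,3)='T' (+2 fires, +1 burnt)
Step 2: cell (3,3)='T' (+3 fires, +2 burnt)
Step 3: cell (3,3)='T' (+4 fires, +3 burnt)
Step 4: cell (3,3)='F' (+3 fires, +4 burnt)
  -> target ignites at step 4
Step 5: cell (3,3)='.' (+4 fires, +3 burnt)
Step 6: cell (3,3)='.' (+4 fires, +4 burnt)
Step 7: cell (3,3)='.' (+5 fires, +4 burnt)
Step 8: cell (3,3)='.' (+4 fires, +5 burnt)
Step 9: cell (3,3)='.' (+3 fires, +4 burnt)
Step 10: cell (3,3)='.' (+0 fires, +3 burnt)
  fire out at step 10

4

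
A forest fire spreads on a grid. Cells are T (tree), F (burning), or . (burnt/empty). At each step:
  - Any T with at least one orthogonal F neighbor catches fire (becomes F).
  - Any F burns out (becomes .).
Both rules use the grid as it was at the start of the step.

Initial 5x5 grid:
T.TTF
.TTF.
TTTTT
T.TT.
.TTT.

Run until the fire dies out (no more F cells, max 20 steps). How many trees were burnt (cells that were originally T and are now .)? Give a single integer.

Step 1: +3 fires, +2 burnt (F count now 3)
Step 2: +5 fires, +3 burnt (F count now 5)
Step 3: +3 fires, +5 burnt (F count now 3)
Step 4: +2 fires, +3 burnt (F count now 2)
Step 5: +2 fires, +2 burnt (F count now 2)
Step 6: +0 fires, +2 burnt (F count now 0)
Fire out after step 6
Initially T: 16, now '.': 24
Total burnt (originally-T cells now '.'): 15

Answer: 15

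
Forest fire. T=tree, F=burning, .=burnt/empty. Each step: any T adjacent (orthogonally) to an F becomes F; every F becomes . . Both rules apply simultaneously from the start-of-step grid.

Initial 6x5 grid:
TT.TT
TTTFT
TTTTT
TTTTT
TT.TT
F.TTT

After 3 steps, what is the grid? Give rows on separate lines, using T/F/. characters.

Step 1: 5 trees catch fire, 2 burn out
  TT.FT
  TTF.F
  TTTFT
  TTTTT
  FT.TT
  ..TTT
Step 2: 7 trees catch fire, 5 burn out
  TT..F
  TF...
  TTF.F
  FTTFT
  .F.TT
  ..TTT
Step 3: 8 trees catch fire, 7 burn out
  TF...
  F....
  FF...
  .FF.F
  ...FT
  ..TTT

TF...
F....
FF...
.FF.F
...FT
..TTT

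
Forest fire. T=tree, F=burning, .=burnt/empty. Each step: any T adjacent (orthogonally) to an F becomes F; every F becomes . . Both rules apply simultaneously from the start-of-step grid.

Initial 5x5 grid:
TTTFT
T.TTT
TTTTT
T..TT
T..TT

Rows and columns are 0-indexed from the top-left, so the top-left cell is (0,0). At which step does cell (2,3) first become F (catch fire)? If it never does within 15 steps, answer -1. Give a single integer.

Step 1: cell (2,3)='T' (+3 fires, +1 burnt)
Step 2: cell (2,3)='F' (+4 fires, +3 burnt)
  -> target ignites at step 2
Step 3: cell (2,3)='.' (+4 fires, +4 burnt)
Step 4: cell (2,3)='.' (+4 fires, +4 burnt)
Step 5: cell (2,3)='.' (+2 fires, +4 burnt)
Step 6: cell (2,3)='.' (+1 fires, +2 burnt)
Step 7: cell (2,3)='.' (+1 fires, +1 burnt)
Step 8: cell (2,3)='.' (+0 fires, +1 burnt)
  fire out at step 8

2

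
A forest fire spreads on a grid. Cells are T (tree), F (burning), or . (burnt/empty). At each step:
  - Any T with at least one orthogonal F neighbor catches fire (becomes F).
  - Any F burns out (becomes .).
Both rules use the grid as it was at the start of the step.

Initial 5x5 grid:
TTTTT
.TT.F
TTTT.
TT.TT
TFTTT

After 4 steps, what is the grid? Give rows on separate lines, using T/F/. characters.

Step 1: 4 trees catch fire, 2 burn out
  TTTTF
  .TT..
  TTTT.
  TF.TT
  F.FTT
Step 2: 4 trees catch fire, 4 burn out
  TTTF.
  .TT..
  TFTT.
  F..TT
  ...FT
Step 3: 6 trees catch fire, 4 burn out
  TTF..
  .FT..
  F.FT.
  ...FT
  ....F
Step 4: 4 trees catch fire, 6 burn out
  TF...
  ..F..
  ...F.
  ....F
  .....

TF...
..F..
...F.
....F
.....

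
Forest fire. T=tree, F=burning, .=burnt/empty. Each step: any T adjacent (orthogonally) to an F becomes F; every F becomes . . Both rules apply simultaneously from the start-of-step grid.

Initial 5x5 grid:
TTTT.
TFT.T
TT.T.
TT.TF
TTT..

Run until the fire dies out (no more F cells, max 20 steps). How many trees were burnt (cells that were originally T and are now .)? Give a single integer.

Step 1: +5 fires, +2 burnt (F count now 5)
Step 2: +5 fires, +5 burnt (F count now 5)
Step 3: +3 fires, +5 burnt (F count now 3)
Step 4: +2 fires, +3 burnt (F count now 2)
Step 5: +0 fires, +2 burnt (F count now 0)
Fire out after step 5
Initially T: 16, now '.': 24
Total burnt (originally-T cells now '.'): 15

Answer: 15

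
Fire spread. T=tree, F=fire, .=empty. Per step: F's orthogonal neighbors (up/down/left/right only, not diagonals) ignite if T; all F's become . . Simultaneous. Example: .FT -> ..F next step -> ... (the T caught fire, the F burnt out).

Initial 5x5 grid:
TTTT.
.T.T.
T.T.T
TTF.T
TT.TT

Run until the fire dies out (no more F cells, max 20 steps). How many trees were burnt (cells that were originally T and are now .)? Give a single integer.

Step 1: +2 fires, +1 burnt (F count now 2)
Step 2: +2 fires, +2 burnt (F count now 2)
Step 3: +2 fires, +2 burnt (F count now 2)
Step 4: +0 fires, +2 burnt (F count now 0)
Fire out after step 4
Initially T: 16, now '.': 15
Total burnt (originally-T cells now '.'): 6

Answer: 6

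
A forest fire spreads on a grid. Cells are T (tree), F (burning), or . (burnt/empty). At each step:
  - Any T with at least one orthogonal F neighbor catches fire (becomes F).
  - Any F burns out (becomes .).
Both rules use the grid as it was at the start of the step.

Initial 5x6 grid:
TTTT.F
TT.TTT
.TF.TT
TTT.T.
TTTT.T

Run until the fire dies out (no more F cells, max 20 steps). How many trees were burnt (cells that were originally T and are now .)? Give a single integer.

Step 1: +3 fires, +2 burnt (F count now 3)
Step 2: +5 fires, +3 burnt (F count now 5)
Step 3: +7 fires, +5 burnt (F count now 7)
Step 4: +5 fires, +7 burnt (F count now 5)
Step 5: +0 fires, +5 burnt (F count now 0)
Fire out after step 5
Initially T: 21, now '.': 29
Total burnt (originally-T cells now '.'): 20

Answer: 20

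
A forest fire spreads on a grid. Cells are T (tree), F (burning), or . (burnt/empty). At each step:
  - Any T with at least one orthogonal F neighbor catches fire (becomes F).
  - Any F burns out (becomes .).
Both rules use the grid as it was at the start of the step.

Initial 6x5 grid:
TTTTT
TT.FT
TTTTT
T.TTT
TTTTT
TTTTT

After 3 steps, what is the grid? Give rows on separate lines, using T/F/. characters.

Step 1: 3 trees catch fire, 1 burn out
  TTTFT
  TT..F
  TTTFT
  T.TTT
  TTTTT
  TTTTT
Step 2: 5 trees catch fire, 3 burn out
  TTF.F
  TT...
  TTF.F
  T.TFT
  TTTTT
  TTTTT
Step 3: 5 trees catch fire, 5 burn out
  TF...
  TT...
  TF...
  T.F.F
  TTTFT
  TTTTT

TF...
TT...
TF...
T.F.F
TTTFT
TTTTT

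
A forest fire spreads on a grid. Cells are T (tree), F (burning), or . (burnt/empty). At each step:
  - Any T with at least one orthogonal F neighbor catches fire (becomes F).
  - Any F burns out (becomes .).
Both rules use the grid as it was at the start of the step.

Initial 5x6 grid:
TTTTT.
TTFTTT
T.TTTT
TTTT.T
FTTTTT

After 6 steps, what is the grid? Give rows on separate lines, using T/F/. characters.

Step 1: 6 trees catch fire, 2 burn out
  TTFTT.
  TF.FTT
  T.FTTT
  FTTT.T
  .FTTTT
Step 2: 9 trees catch fire, 6 burn out
  TF.FT.
  F...FT
  F..FTT
  .FFT.T
  ..FTTT
Step 3: 6 trees catch fire, 9 burn out
  F...F.
  .....F
  ....FT
  ...F.T
  ...FTT
Step 4: 2 trees catch fire, 6 burn out
  ......
  ......
  .....F
  .....T
  ....FT
Step 5: 2 trees catch fire, 2 burn out
  ......
  ......
  ......
  .....F
  .....F
Step 6: 0 trees catch fire, 2 burn out
  ......
  ......
  ......
  ......
  ......

......
......
......
......
......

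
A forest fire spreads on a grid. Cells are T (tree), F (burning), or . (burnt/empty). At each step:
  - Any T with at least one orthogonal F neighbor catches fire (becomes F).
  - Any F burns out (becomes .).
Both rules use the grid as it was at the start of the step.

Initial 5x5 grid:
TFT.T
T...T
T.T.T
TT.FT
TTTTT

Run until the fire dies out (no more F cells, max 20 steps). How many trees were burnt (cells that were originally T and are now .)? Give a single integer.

Step 1: +4 fires, +2 burnt (F count now 4)
Step 2: +4 fires, +4 burnt (F count now 4)
Step 3: +3 fires, +4 burnt (F count now 3)
Step 4: +4 fires, +3 burnt (F count now 4)
Step 5: +0 fires, +4 burnt (F count now 0)
Fire out after step 5
Initially T: 16, now '.': 24
Total burnt (originally-T cells now '.'): 15

Answer: 15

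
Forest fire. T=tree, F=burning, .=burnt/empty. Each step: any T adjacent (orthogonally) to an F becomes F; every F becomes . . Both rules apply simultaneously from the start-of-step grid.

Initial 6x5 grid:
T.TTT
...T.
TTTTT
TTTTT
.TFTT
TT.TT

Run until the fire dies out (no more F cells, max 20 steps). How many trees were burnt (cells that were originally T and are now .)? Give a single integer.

Answer: 21

Derivation:
Step 1: +3 fires, +1 burnt (F count now 3)
Step 2: +6 fires, +3 burnt (F count now 6)
Step 3: +6 fires, +6 burnt (F count now 6)
Step 4: +3 fires, +6 burnt (F count now 3)
Step 5: +1 fires, +3 burnt (F count now 1)
Step 6: +2 fires, +1 burnt (F count now 2)
Step 7: +0 fires, +2 burnt (F count now 0)
Fire out after step 7
Initially T: 22, now '.': 29
Total burnt (originally-T cells now '.'): 21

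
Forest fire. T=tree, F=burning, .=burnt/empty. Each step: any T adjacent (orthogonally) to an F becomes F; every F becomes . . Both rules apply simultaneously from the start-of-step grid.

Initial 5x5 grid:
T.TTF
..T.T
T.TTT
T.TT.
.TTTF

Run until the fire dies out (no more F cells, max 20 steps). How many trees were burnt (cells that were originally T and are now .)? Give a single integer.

Answer: 12

Derivation:
Step 1: +3 fires, +2 burnt (F count now 3)
Step 2: +4 fires, +3 burnt (F count now 4)
Step 3: +4 fires, +4 burnt (F count now 4)
Step 4: +1 fires, +4 burnt (F count now 1)
Step 5: +0 fires, +1 burnt (F count now 0)
Fire out after step 5
Initially T: 15, now '.': 22
Total burnt (originally-T cells now '.'): 12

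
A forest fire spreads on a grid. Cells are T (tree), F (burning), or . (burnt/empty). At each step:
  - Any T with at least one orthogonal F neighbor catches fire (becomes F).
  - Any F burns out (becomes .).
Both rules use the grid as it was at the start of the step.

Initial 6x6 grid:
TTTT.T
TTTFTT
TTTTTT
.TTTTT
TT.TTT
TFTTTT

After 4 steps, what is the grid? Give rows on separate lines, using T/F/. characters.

Step 1: 7 trees catch fire, 2 burn out
  TTTF.T
  TTF.FT
  TTTFTT
  .TTTTT
  TF.TTT
  F.FTTT
Step 2: 9 trees catch fire, 7 burn out
  TTF..T
  TF...F
  TTF.FT
  .FTFTT
  F..TTT
  ...FTT
Step 3: 9 trees catch fire, 9 burn out
  TF...F
  F.....
  TF...F
  ..F.FT
  ...FTT
  ....FT
Step 4: 5 trees catch fire, 9 burn out
  F.....
  ......
  F.....
  .....F
  ....FT
  .....F

F.....
......
F.....
.....F
....FT
.....F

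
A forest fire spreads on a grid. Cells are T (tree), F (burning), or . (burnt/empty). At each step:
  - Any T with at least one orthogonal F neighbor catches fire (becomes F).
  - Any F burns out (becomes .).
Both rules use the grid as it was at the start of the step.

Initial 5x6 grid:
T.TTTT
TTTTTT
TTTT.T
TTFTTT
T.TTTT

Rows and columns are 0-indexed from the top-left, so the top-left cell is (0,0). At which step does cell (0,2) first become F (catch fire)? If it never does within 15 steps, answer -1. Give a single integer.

Step 1: cell (0,2)='T' (+4 fires, +1 burnt)
Step 2: cell (0,2)='T' (+6 fires, +4 burnt)
Step 3: cell (0,2)='F' (+7 fires, +6 burnt)
  -> target ignites at step 3
Step 4: cell (0,2)='.' (+5 fires, +7 burnt)
Step 5: cell (0,2)='.' (+3 fires, +5 burnt)
Step 6: cell (0,2)='.' (+1 fires, +3 burnt)
Step 7: cell (0,2)='.' (+0 fires, +1 burnt)
  fire out at step 7

3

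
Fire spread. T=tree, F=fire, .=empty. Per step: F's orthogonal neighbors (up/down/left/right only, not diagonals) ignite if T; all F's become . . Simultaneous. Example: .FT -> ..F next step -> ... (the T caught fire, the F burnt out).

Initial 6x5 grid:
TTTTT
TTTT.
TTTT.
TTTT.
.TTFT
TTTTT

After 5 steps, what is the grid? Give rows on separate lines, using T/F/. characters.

Step 1: 4 trees catch fire, 1 burn out
  TTTTT
  TTTT.
  TTTT.
  TTTF.
  .TF.F
  TTTFT
Step 2: 5 trees catch fire, 4 burn out
  TTTTT
  TTTT.
  TTTF.
  TTF..
  .F...
  TTF.F
Step 3: 4 trees catch fire, 5 burn out
  TTTTT
  TTTF.
  TTF..
  TF...
  .....
  TF...
Step 4: 5 trees catch fire, 4 burn out
  TTTFT
  TTF..
  TF...
  F....
  .....
  F....
Step 5: 4 trees catch fire, 5 burn out
  TTF.F
  TF...
  F....
  .....
  .....
  .....

TTF.F
TF...
F....
.....
.....
.....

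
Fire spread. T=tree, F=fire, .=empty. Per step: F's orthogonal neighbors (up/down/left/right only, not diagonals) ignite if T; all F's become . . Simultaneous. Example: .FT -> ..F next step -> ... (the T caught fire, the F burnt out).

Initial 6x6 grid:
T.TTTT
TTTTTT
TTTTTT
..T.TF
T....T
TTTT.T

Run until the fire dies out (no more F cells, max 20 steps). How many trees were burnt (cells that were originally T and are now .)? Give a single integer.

Answer: 21

Derivation:
Step 1: +3 fires, +1 burnt (F count now 3)
Step 2: +3 fires, +3 burnt (F count now 3)
Step 3: +3 fires, +3 burnt (F count now 3)
Step 4: +3 fires, +3 burnt (F count now 3)
Step 5: +4 fires, +3 burnt (F count now 4)
Step 6: +3 fires, +4 burnt (F count now 3)
Step 7: +1 fires, +3 burnt (F count now 1)
Step 8: +1 fires, +1 burnt (F count now 1)
Step 9: +0 fires, +1 burnt (F count now 0)
Fire out after step 9
Initially T: 26, now '.': 31
Total burnt (originally-T cells now '.'): 21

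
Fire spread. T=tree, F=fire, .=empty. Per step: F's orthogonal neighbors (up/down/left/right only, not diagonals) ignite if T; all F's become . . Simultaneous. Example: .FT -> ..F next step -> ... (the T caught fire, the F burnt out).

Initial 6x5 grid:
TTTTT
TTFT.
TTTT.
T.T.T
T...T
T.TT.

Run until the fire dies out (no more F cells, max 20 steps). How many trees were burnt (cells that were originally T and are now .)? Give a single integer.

Answer: 16

Derivation:
Step 1: +4 fires, +1 burnt (F count now 4)
Step 2: +6 fires, +4 burnt (F count now 6)
Step 3: +3 fires, +6 burnt (F count now 3)
Step 4: +1 fires, +3 burnt (F count now 1)
Step 5: +1 fires, +1 burnt (F count now 1)
Step 6: +1 fires, +1 burnt (F count now 1)
Step 7: +0 fires, +1 burnt (F count now 0)
Fire out after step 7
Initially T: 20, now '.': 26
Total burnt (originally-T cells now '.'): 16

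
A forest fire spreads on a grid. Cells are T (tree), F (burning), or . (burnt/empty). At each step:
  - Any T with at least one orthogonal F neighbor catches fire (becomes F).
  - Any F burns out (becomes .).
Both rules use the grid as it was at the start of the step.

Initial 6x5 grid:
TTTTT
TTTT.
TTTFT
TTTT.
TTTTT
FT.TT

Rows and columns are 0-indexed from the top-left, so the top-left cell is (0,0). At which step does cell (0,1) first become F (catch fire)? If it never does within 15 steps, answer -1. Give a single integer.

Step 1: cell (0,1)='T' (+6 fires, +2 burnt)
Step 2: cell (0,1)='T' (+7 fires, +6 burnt)
Step 3: cell (0,1)='T' (+8 fires, +7 burnt)
Step 4: cell (0,1)='F' (+3 fires, +8 burnt)
  -> target ignites at step 4
Step 5: cell (0,1)='.' (+1 fires, +3 burnt)
Step 6: cell (0,1)='.' (+0 fires, +1 burnt)
  fire out at step 6

4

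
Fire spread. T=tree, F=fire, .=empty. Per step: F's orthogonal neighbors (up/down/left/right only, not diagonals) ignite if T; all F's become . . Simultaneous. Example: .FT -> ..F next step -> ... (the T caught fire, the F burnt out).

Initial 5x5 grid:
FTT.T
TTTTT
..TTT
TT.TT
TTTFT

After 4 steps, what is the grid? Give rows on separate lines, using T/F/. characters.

Step 1: 5 trees catch fire, 2 burn out
  .FT.T
  FTTTT
  ..TTT
  TT.FT
  TTF.F
Step 2: 5 trees catch fire, 5 burn out
  ..F.T
  .FTTT
  ..TFT
  TT..F
  TF...
Step 3: 6 trees catch fire, 5 burn out
  ....T
  ..FFT
  ..F.F
  TF...
  F....
Step 4: 2 trees catch fire, 6 burn out
  ....T
  ....F
  .....
  F....
  .....

....T
....F
.....
F....
.....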